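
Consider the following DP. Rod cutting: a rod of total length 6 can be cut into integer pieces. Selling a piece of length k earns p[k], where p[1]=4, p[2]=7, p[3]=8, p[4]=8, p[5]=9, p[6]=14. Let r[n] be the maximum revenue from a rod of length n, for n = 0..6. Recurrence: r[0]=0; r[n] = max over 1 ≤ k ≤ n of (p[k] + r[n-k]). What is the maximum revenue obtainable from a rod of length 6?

24

   n    0    1    2    3    4    5    6
r[n]    0    4    8   12   16   20   24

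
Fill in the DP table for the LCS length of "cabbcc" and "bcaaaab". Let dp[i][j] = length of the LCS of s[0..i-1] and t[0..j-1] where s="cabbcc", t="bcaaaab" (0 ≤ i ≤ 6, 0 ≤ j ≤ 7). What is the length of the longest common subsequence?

   ''  b  c  a  a  a  a  b
''  0  0  0  0  0  0  0  0
 c  0  0  1  1  1  1  1  1
 a  0  0  1  2  2  2  2  2
 b  0  1  1  2  2  2  2  3
 b  0  1  1  2  2  2  2  3
 c  0  1  2  2  2  2  2  3
 c  0  1  2  2  2  2  2  3

3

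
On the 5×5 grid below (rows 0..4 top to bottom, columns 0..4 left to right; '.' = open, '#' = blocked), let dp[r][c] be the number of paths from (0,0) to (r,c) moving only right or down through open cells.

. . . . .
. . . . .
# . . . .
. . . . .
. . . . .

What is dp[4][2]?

9

r\c   0   1   2   3   4
  0   1   1   1   1   1
  1   1   2   3   4   5
  2   0   2   5   9  14
  3   0   2   7  16  30
  4   0   2   9  25  55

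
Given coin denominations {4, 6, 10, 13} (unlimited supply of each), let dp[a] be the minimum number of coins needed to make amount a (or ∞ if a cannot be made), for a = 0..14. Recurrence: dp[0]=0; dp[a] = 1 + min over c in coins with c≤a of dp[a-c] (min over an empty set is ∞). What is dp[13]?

1

 a  0  1  2  3  4  5  6  7  8  9 10 11 12 13 14
dp  0  -  -  -  1  -  1  -  2  -  1  -  2  1  2
(- denotes ∞ / unreachable)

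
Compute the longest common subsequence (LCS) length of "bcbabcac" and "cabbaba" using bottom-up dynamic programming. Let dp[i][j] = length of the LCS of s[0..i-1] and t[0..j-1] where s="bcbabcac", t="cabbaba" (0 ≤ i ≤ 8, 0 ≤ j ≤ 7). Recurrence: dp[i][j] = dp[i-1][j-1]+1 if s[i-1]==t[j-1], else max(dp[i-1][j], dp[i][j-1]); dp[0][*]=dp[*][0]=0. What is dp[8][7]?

   ''  c  a  b  b  a  b  a
''  0  0  0  0  0  0  0  0
 b  0  0  0  1  1  1  1  1
 c  0  1  1  1  1  1  1  1
 b  0  1  1  2  2  2  2  2
 a  0  1  2  2  2  3  3  3
 b  0  1  2  3  3  3  4  4
 c  0  1  2  3  3  3  4  4
 a  0  1  2  3  3  4  4  5
 c  0  1  2  3  3  4  4  5

5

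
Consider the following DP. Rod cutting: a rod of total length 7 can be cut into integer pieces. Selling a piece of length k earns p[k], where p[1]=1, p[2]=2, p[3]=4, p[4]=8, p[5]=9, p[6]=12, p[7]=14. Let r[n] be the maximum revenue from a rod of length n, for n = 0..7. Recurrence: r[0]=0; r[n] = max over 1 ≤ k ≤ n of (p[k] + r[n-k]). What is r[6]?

   n    0    1    2    3    4    5    6    7
r[n]    0    1    2    4    8    9   12   14

12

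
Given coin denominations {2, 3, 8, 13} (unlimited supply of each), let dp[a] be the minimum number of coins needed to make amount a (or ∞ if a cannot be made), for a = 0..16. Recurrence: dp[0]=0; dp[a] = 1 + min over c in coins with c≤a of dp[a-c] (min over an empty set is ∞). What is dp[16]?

 a  0  1  2  3  4  5  6  7  8  9 10 11 12 13 14 15 16
dp  0  -  1  1  2  2  2  3  1  3  2  2  3  1  3  2  2
(- denotes ∞ / unreachable)

2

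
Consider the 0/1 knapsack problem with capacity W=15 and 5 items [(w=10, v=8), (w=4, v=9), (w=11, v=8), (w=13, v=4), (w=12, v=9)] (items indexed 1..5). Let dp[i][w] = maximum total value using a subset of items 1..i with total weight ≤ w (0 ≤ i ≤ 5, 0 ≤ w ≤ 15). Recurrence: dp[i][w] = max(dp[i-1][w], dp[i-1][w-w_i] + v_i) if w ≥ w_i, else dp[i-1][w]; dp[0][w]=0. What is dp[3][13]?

i\w   0   1   2   3   4   5   6   7   8   9  10  11  12  13  14  15
  0   0   0   0   0   0   0   0   0   0   0   0   0   0   0   0   0
  1   0   0   0   0   0   0   0   0   0   0   8   8   8   8   8   8
  2   0   0   0   0   9   9   9   9   9   9   9   9   9   9  17  17
  3   0   0   0   0   9   9   9   9   9   9   9   9   9   9  17  17
  4   0   0   0   0   9   9   9   9   9   9   9   9   9   9  17  17
  5   0   0   0   0   9   9   9   9   9   9   9   9   9   9  17  17

9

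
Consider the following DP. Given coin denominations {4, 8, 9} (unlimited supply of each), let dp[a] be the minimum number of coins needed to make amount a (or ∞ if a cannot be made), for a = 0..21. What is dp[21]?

 a  0  1  2  3  4  5  6  7  8  9 10 11 12 13 14 15 16 17 18 19 20 21
dp  0  -  -  -  1  -  -  -  1  1  -  -  2  2  -  -  2  2  2  -  3  3
(- denotes ∞ / unreachable)

3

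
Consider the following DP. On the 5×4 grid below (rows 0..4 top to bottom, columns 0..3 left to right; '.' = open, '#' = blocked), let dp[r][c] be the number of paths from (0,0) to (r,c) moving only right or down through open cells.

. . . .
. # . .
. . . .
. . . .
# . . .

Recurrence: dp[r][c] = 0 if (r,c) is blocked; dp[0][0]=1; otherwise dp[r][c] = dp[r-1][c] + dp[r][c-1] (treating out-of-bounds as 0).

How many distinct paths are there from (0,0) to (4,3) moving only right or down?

r\c   0   1   2   3
  0   1   1   1   1
  1   1   0   1   2
  2   1   1   2   4
  3   1   2   4   8
  4   0   2   6  14

14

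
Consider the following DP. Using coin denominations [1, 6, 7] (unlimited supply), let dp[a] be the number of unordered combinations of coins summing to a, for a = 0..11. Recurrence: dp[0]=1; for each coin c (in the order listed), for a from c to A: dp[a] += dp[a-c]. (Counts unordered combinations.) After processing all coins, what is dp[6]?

after  coin     0     1     2     3     4     5     6     7     8     9    10    11
          1     1     1     1     1     1     1     1     1     1     1     1     1
          6     1     1     1     1     1     1     2     2     2     2     2     2
          7     1     1     1     1     1     1     2     3     3     3     3     3

2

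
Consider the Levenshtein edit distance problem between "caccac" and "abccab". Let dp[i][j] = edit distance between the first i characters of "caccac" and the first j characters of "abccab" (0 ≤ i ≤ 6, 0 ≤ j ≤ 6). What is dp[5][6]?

3

   ''  a  b  c  c  a  b
''  0  1  2  3  4  5  6
 c  1  1  2  2  3  4  5
 a  2  1  2  3  3  3  4
 c  3  2  2  2  3  4  4
 c  4  3  3  2  2  3  4
 a  5  4  4  3  3  2  3
 c  6  5  5  4  3  3  3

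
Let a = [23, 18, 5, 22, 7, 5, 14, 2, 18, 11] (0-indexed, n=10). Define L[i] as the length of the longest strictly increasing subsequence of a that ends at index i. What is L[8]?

4

   i    0    1    2    3    4    5    6    7    8    9
a[i]   23   18    5   22    7    5   14    2   18   11
L[i]    1    1    1    2    2    1    3    1    4    3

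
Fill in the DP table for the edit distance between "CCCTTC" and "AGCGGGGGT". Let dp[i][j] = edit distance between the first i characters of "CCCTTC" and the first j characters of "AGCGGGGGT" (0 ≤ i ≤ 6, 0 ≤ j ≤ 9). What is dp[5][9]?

   ''  A  G  C  G  G  G  G  G  T
''  0  1  2  3  4  5  6  7  8  9
 C  1  1  2  2  3  4  5  6  7  8
 C  2  2  2  2  3  4  5  6  7  8
 C  3  3  3  2  3  4  5  6  7  8
 T  4  4  4  3  3  4  5  6  7  7
 T  5  5  5  4  4  4  5  6  7  7
 C  6  6  6  5  5  5  5  6  7  8

7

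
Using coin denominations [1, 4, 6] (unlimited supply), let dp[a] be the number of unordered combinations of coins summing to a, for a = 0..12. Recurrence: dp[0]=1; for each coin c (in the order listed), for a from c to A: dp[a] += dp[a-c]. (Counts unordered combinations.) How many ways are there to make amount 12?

7

after  coin     0     1     2     3     4     5     6     7     8     9    10    11    12
          1     1     1     1     1     1     1     1     1     1     1     1     1     1
          4     1     1     1     1     2     2     2     2     3     3     3     3     4
          6     1     1     1     1     2     2     3     3     4     4     5     5     7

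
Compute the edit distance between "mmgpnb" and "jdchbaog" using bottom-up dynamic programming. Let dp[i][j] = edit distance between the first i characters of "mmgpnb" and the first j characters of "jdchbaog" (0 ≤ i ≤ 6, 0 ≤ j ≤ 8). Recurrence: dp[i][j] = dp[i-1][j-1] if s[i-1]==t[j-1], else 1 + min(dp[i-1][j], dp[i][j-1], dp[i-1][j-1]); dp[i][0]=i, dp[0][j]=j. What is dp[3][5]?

5

   ''  j  d  c  h  b  a  o  g
''  0  1  2  3  4  5  6  7  8
 m  1  1  2  3  4  5  6  7  8
 m  2  2  2  3  4  5  6  7  8
 g  3  3  3  3  4  5  6  7  7
 p  4  4  4  4  4  5  6  7  8
 n  5  5  5  5  5  5  6  7  8
 b  6  6  6  6  6  5  6  7  8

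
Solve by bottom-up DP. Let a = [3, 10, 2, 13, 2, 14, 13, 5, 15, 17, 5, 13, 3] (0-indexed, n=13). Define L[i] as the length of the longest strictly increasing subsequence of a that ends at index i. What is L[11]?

   i    0    1    2    3    4    5    6    7    8    9   10   11   12
a[i]    3   10    2   13    2   14   13    5   15   17    5   13    3
L[i]    1    2    1    3    1    4    3    2    5    6    2    3    2

3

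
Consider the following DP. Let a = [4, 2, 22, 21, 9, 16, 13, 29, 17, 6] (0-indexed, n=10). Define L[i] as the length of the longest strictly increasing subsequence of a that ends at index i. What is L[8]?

4

   i    0    1    2    3    4    5    6    7    8    9
a[i]    4    2   22   21    9   16   13   29   17    6
L[i]    1    1    2    2    2    3    3    4    4    2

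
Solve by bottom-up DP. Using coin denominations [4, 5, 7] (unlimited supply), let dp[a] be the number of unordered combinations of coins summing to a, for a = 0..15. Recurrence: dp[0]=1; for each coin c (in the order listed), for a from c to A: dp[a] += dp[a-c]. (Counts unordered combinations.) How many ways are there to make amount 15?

2

after  coin     0     1     2     3     4     5     6     7     8     9    10    11    12    13    14    15
          4     1     0     0     0     1     0     0     0     1     0     0     0     1     0     0     0
          5     1     0     0     0     1     1     0     0     1     1     1     0     1     1     1     1
          7     1     0     0     0     1     1     0     1     1     1     1     1     2     1     2     2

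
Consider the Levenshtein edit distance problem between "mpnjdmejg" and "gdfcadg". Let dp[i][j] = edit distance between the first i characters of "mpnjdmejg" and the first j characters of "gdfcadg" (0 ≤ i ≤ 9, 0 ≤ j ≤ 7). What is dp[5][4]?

   ''  g  d  f  c  a  d  g
''  0  1  2  3  4  5  6  7
 m  1  1  2  3  4  5  6  7
 p  2  2  2  3  4  5  6  7
 n  3  3  3  3  4  5  6  7
 j  4  4  4  4  4  5  6  7
 d  5  5  4  5  5  5  5  6
 m  6  6  5  5  6  6  6  6
 e  7  7  6  6  6  7  7  7
 j  8  8  7  7  7  7  8  8
 g  9  8  8  8  8  8  8  8

5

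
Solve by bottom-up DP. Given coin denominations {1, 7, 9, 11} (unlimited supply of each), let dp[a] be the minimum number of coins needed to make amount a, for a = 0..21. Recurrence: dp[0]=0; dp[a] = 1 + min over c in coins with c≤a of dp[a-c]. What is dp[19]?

 a  0  1  2  3  4  5  6  7  8  9 10 11 12 13 14 15 16 17 18 19 20 21
dp  0  1  2  3  4  5  6  1  2  1  2  1  2  3  2  3  2  3  2  3  2  3

3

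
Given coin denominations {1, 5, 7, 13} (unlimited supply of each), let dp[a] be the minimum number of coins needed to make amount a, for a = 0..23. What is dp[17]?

 a  0  1  2  3  4  5  6  7  8  9 10 11 12 13 14 15 16 17 18 19 20 21 22 23
dp  0  1  2  3  4  1  2  1  2  3  2  3  2  1  2  3  4  3  2  3  2  3  4  3

3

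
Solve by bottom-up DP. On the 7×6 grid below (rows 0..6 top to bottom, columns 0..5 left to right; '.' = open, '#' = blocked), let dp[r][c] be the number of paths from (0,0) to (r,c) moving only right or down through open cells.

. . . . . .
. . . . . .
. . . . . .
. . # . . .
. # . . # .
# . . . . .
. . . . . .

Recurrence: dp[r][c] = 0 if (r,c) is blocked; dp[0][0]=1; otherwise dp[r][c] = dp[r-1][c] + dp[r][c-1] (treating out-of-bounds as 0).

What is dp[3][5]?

46

r\c   0   1   2   3   4   5
  0   1   1   1   1   1   1
  1   1   2   3   4   5   6
  2   1   3   6  10  15  21
  3   1   4   0  10  25  46
  4   1   0   0  10   0  46
  5   0   0   0  10  10  56
  6   0   0   0  10  20  76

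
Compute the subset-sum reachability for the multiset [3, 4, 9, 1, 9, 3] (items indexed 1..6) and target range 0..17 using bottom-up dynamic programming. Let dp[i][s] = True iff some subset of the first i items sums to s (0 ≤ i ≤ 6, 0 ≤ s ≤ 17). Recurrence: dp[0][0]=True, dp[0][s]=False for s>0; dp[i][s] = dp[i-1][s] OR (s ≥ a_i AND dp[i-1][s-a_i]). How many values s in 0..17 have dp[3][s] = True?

8

i\s   0   1   2   3   4   5   6   7   8   9  10  11  12  13  14  15  16  17
  0   T   F   F   F   F   F   F   F   F   F   F   F   F   F   F   F   F   F
  1   T   F   F   T   F   F   F   F   F   F   F   F   F   F   F   F   F   F
  2   T   F   F   T   T   F   F   T   F   F   F   F   F   F   F   F   F   F
  3   T   F   F   T   T   F   F   T   F   T   F   F   T   T   F   F   T   F
  4   T   T   F   T   T   T   F   T   T   T   T   F   T   T   T   F   T   T
  5   T   T   F   T   T   T   F   T   T   T   T   F   T   T   T   F   T   T
  6   T   T   F   T   T   T   T   T   T   T   T   T   T   T   T   T   T   T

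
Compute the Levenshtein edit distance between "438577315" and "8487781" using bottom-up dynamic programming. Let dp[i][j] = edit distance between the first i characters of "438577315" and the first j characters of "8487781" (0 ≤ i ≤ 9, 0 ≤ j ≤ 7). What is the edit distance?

5

   ''  8  4  8  7  7  8  1
''  0  1  2  3  4  5  6  7
 4  1  1  1  2  3  4  5  6
 3  2  2  2  2  3  4  5  6
 8  3  2  3  2  3  4  4  5
 5  4  3  3  3  3  4  5  5
 7  5  4  4  4  3  3  4  5
 7  6  5  5  5  4  3  4  5
 3  7  6  6  6  5  4  4  5
 1  8  7  7  7  6  5  5  4
 5  9  8  8  8  7  6  6  5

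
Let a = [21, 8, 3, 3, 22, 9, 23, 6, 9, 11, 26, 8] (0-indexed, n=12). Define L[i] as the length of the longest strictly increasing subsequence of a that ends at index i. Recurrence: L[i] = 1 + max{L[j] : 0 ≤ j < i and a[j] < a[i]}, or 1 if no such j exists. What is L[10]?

5

   i    0    1    2    3    4    5    6    7    8    9   10   11
a[i]   21    8    3    3   22    9   23    6    9   11   26    8
L[i]    1    1    1    1    2    2    3    2    3    4    5    3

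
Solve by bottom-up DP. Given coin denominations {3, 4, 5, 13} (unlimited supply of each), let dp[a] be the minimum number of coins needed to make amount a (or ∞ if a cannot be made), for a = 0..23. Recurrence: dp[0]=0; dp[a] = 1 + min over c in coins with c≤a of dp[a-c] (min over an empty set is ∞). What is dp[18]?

 a  0  1  2  3  4  5  6  7  8  9 10 11 12 13 14 15 16 17 18 19 20 21 22 23
dp  0  -  -  1  1  1  2  2  2  2  2  3  3  1  3  3  2  2  2  3  3  3  3  3
(- denotes ∞ / unreachable)

2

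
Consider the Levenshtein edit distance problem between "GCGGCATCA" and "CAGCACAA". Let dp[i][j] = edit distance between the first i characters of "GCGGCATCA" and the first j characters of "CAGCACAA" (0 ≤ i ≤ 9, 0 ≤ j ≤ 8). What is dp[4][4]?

3

   ''  C  A  G  C  A  C  A  A
''  0  1  2  3  4  5  6  7  8
 G  1  1  2  2  3  4  5  6  7
 C  2  1  2  3  2  3  4  5  6
 G  3  2  2  2  3  3  4  5  6
 G  4  3  3  2  3  4  4  5  6
 C  5  4  4  3  2  3  4  5  6
 A  6  5  4  4  3  2  3  4  5
 T  7  6  5  5  4  3  3  4  5
 C  8  7  6  6  5  4  3  4  5
 A  9  8  7  7  6  5  4  3  4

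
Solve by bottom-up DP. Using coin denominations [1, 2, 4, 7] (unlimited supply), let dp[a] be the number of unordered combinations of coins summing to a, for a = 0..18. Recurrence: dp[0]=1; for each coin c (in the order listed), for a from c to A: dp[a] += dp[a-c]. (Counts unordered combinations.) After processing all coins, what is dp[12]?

after  coin     0     1     2     3     4     5     6     7     8     9    10    11    12    13    14    15    16    17    18
          1     1     1     1     1     1     1     1     1     1     1     1     1     1     1     1     1     1     1     1
          2     1     1     2     2     3     3     4     4     5     5     6     6     7     7     8     8     9     9    10
          4     1     1     2     2     4     4     6     6     9     9    12    12    16    16    20    20    25    25    30
          7     1     1     2     2     4     4     6     7    10    11    14    16    20    22    27    30    36    39    46

20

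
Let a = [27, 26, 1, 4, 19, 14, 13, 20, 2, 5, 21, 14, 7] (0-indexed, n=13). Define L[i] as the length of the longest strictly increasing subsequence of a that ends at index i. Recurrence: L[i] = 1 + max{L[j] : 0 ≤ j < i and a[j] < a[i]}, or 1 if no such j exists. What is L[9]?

3

   i    0    1    2    3    4    5    6    7    8    9   10   11   12
a[i]   27   26    1    4   19   14   13   20    2    5   21   14    7
L[i]    1    1    1    2    3    3    3    4    2    3    5    4    4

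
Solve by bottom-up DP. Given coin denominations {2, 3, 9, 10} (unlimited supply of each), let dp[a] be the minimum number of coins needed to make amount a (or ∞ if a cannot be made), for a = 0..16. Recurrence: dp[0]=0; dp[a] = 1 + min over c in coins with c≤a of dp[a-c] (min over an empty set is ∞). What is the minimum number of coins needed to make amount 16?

 a  0  1  2  3  4  5  6  7  8  9 10 11 12 13 14 15 16
dp  0  -  1  1  2  2  2  3  3  1  1  2  2  2  3  3  3
(- denotes ∞ / unreachable)

3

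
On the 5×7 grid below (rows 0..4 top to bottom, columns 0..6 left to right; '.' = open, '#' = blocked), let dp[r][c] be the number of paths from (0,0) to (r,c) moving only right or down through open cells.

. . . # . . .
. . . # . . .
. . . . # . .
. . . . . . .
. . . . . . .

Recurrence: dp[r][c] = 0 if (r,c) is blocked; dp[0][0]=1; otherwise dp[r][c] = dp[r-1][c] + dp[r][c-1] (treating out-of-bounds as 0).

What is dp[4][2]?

15

r\c   0   1   2   3   4   5   6
  0   1   1   1   0   0   0   0
  1   1   2   3   0   0   0   0
  2   1   3   6   6   0   0   0
  3   1   4  10  16  16  16  16
  4   1   5  15  31  47  63  79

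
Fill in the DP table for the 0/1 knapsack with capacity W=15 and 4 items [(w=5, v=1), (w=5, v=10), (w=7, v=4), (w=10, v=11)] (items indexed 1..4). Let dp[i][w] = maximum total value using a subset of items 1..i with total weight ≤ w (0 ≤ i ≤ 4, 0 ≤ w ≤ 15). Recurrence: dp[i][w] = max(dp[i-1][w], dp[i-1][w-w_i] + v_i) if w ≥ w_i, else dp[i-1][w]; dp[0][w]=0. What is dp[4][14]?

14

i\w   0   1   2   3   4   5   6   7   8   9  10  11  12  13  14  15
  0   0   0   0   0   0   0   0   0   0   0   0   0   0   0   0   0
  1   0   0   0   0   0   1   1   1   1   1   1   1   1   1   1   1
  2   0   0   0   0   0  10  10  10  10  10  11  11  11  11  11  11
  3   0   0   0   0   0  10  10  10  10  10  11  11  14  14  14  14
  4   0   0   0   0   0  10  10  10  10  10  11  11  14  14  14  21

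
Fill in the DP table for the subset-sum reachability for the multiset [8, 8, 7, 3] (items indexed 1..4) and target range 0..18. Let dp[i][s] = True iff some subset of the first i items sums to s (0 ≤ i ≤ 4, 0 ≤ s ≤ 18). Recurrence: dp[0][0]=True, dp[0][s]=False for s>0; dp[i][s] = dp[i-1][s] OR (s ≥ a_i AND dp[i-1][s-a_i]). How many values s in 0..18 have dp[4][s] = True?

9

i\s   0   1   2   3   4   5   6   7   8   9  10  11  12  13  14  15  16  17  18
  0   T   F   F   F   F   F   F   F   F   F   F   F   F   F   F   F   F   F   F
  1   T   F   F   F   F   F   F   F   T   F   F   F   F   F   F   F   F   F   F
  2   T   F   F   F   F   F   F   F   T   F   F   F   F   F   F   F   T   F   F
  3   T   F   F   F   F   F   F   T   T   F   F   F   F   F   F   T   T   F   F
  4   T   F   F   T   F   F   F   T   T   F   T   T   F   F   F   T   T   F   T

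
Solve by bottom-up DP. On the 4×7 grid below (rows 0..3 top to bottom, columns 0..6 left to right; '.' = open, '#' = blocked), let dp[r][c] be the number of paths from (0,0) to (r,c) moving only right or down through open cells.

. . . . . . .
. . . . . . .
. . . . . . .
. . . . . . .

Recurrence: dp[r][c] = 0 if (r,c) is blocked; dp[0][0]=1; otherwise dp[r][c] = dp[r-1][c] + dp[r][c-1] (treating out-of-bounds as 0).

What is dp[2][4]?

15

r\c   0   1   2   3   4   5   6
  0   1   1   1   1   1   1   1
  1   1   2   3   4   5   6   7
  2   1   3   6  10  15  21  28
  3   1   4  10  20  35  56  84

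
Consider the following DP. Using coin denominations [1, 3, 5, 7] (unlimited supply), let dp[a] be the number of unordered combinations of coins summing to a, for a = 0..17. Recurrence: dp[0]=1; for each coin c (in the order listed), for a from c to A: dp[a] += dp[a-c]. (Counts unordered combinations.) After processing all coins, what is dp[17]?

24

after  coin     0     1     2     3     4     5     6     7     8     9    10    11    12    13    14    15    16    17
          1     1     1     1     1     1     1     1     1     1     1     1     1     1     1     1     1     1     1
          3     1     1     1     2     2     2     3     3     3     4     4     4     5     5     5     6     6     6
          5     1     1     1     2     2     3     4     4     5     6     7     8     9    10    11    13    14    15
          7     1     1     1     2     2     3     4     5     6     7     9    10    12    14    16    19    21    24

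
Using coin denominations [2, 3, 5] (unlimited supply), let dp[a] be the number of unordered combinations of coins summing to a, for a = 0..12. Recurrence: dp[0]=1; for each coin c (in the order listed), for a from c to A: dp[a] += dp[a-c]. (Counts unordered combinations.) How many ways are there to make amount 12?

after  coin     0     1     2     3     4     5     6     7     8     9    10    11    12
          2     1     0     1     0     1     0     1     0     1     0     1     0     1
          3     1     0     1     1     1     1     2     1     2     2     2     2     3
          5     1     0     1     1     1     2     2     2     3     3     4     4     5

5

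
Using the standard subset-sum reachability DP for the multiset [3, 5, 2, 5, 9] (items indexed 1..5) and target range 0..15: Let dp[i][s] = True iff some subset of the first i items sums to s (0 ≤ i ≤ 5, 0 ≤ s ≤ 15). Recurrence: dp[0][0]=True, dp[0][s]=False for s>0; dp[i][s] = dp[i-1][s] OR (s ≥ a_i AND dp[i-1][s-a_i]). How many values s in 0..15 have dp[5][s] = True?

i\s   0   1   2   3   4   5   6   7   8   9  10  11  12  13  14  15
  0   T   F   F   F   F   F   F   F   F   F   F   F   F   F   F   F
  1   T   F   F   T   F   F   F   F   F   F   F   F   F   F   F   F
  2   T   F   F   T   F   T   F   F   T   F   F   F   F   F   F   F
  3   T   F   T   T   F   T   F   T   T   F   T   F   F   F   F   F
  4   T   F   T   T   F   T   F   T   T   F   T   F   T   T   F   T
  5   T   F   T   T   F   T   F   T   T   T   T   T   T   T   T   T

13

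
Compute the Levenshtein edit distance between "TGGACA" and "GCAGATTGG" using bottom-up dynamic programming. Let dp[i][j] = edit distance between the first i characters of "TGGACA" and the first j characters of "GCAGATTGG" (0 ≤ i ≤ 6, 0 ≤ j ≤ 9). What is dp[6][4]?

   ''  G  C  A  G  A  T  T  G  G
''  0  1  2  3  4  5  6  7  8  9
 T  1  1  2  3  4  5  5  6  7  8
 G  2  1  2  3  3  4  5  6  6  7
 G  3  2  2  3  3  4  5  6  6  6
 A  4  3  3  2  3  3  4  5  6  7
 C  5  4  3  3  3  4  4  5  6  7
 A  6  5  4  3  4  3  4  5  6  7

4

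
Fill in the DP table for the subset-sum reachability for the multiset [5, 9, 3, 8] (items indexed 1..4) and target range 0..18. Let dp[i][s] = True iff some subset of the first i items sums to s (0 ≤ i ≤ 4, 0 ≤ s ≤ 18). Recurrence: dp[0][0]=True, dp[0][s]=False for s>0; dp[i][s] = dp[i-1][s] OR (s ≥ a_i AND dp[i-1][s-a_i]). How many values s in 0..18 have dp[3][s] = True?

i\s   0   1   2   3   4   5   6   7   8   9  10  11  12  13  14  15  16  17  18
  0   T   F   F   F   F   F   F   F   F   F   F   F   F   F   F   F   F   F   F
  1   T   F   F   F   F   T   F   F   F   F   F   F   F   F   F   F   F   F   F
  2   T   F   F   F   F   T   F   F   F   T   F   F   F   F   T   F   F   F   F
  3   T   F   F   T   F   T   F   F   T   T   F   F   T   F   T   F   F   T   F
  4   T   F   F   T   F   T   F   F   T   T   F   T   T   T   T   F   T   T   F

8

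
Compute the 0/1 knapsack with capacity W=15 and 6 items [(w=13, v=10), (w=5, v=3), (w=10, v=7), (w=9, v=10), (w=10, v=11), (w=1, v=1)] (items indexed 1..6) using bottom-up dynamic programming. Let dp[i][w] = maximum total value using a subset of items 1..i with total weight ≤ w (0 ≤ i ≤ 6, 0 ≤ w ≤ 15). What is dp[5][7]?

3

i\w   0   1   2   3   4   5   6   7   8   9  10  11  12  13  14  15
  0   0   0   0   0   0   0   0   0   0   0   0   0   0   0   0   0
  1   0   0   0   0   0   0   0   0   0   0   0   0   0  10  10  10
  2   0   0   0   0   0   3   3   3   3   3   3   3   3  10  10  10
  3   0   0   0   0   0   3   3   3   3   3   7   7   7  10  10  10
  4   0   0   0   0   0   3   3   3   3  10  10  10  10  10  13  13
  5   0   0   0   0   0   3   3   3   3  10  11  11  11  11  13  14
  6   0   1   1   1   1   3   4   4   4  10  11  12  12  12  13  14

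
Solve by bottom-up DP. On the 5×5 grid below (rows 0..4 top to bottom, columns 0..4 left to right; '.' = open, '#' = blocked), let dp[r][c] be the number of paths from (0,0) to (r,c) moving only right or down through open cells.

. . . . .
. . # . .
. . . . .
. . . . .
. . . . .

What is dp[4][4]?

r\c   0   1   2   3   4
  0   1   1   1   1   1
  1   1   2   0   1   2
  2   1   3   3   4   6
  3   1   4   7  11  17
  4   1   5  12  23  40

40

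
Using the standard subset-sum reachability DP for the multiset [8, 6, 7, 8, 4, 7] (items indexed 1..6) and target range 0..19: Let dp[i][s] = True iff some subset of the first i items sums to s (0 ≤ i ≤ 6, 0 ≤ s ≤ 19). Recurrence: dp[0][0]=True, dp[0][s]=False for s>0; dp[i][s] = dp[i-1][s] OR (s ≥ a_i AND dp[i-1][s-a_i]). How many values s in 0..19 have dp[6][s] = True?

15

i\s   0   1   2   3   4   5   6   7   8   9  10  11  12  13  14  15  16  17  18  19
  0   T   F   F   F   F   F   F   F   F   F   F   F   F   F   F   F   F   F   F   F
  1   T   F   F   F   F   F   F   F   T   F   F   F   F   F   F   F   F   F   F   F
  2   T   F   F   F   F   F   T   F   T   F   F   F   F   F   T   F   F   F   F   F
  3   T   F   F   F   F   F   T   T   T   F   F   F   F   T   T   T   F   F   F   F
  4   T   F   F   F   F   F   T   T   T   F   F   F   F   T   T   T   T   F   F   F
  5   T   F   F   F   T   F   T   T   T   F   T   T   T   T   T   T   T   T   T   T
  6   T   F   F   F   T   F   T   T   T   F   T   T   T   T   T   T   T   T   T   T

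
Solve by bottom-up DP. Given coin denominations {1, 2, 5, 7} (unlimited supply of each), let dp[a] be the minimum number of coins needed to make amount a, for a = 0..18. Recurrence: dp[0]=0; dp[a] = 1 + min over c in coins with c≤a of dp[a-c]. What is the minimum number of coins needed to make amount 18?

 a  0  1  2  3  4  5  6  7  8  9 10 11 12 13 14 15 16 17 18
dp  0  1  1  2  2  1  2  1  2  2  2  3  2  3  2  3  3  3  4

4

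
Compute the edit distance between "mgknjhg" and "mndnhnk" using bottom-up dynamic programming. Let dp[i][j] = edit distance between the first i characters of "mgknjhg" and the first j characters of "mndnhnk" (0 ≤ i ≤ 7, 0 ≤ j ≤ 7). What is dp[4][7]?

5

   ''  m  n  d  n  h  n  k
''  0  1  2  3  4  5  6  7
 m  1  0  1  2  3  4  5  6
 g  2  1  1  2  3  4  5  6
 k  3  2  2  2  3  4  5  5
 n  4  3  2  3  2  3  4  5
 j  5  4  3  3  3  3  4  5
 h  6  5  4  4  4  3  4  5
 g  7  6  5  5  5  4  4  5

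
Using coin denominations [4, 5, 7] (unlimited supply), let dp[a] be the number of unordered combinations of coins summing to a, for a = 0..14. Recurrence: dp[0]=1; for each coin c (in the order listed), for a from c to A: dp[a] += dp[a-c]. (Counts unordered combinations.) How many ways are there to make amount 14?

2

after  coin     0     1     2     3     4     5     6     7     8     9    10    11    12    13    14
          4     1     0     0     0     1     0     0     0     1     0     0     0     1     0     0
          5     1     0     0     0     1     1     0     0     1     1     1     0     1     1     1
          7     1     0     0     0     1     1     0     1     1     1     1     1     2     1     2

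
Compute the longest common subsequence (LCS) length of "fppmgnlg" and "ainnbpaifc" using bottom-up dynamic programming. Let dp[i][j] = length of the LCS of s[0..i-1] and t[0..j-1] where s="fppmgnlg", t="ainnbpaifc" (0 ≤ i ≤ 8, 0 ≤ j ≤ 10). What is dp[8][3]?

1

   ''  a  i  n  n  b  p  a  i  f  c
''  0  0  0  0  0  0  0  0  0  0  0
 f  0  0  0  0  0  0  0  0  0  1  1
 p  0  0  0  0  0  0  1  1  1  1  1
 p  0  0  0  0  0  0  1  1  1  1  1
 m  0  0  0  0  0  0  1  1  1  1  1
 g  0  0  0  0  0  0  1  1  1  1  1
 n  0  0  0  1  1  1  1  1  1  1  1
 l  0  0  0  1  1  1  1  1  1  1  1
 g  0  0  0  1  1  1  1  1  1  1  1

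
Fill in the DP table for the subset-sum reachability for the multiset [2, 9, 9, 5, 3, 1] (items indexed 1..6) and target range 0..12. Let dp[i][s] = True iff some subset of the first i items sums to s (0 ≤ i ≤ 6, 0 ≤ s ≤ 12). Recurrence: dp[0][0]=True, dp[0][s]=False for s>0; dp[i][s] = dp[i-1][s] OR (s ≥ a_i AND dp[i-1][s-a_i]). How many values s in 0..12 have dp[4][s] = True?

i\s   0   1   2   3   4   5   6   7   8   9  10  11  12
  0   T   F   F   F   F   F   F   F   F   F   F   F   F
  1   T   F   T   F   F   F   F   F   F   F   F   F   F
  2   T   F   T   F   F   F   F   F   F   T   F   T   F
  3   T   F   T   F   F   F   F   F   F   T   F   T   F
  4   T   F   T   F   F   T   F   T   F   T   F   T   F
  5   T   F   T   T   F   T   F   T   T   T   T   T   T
  6   T   T   T   T   T   T   T   T   T   T   T   T   T

6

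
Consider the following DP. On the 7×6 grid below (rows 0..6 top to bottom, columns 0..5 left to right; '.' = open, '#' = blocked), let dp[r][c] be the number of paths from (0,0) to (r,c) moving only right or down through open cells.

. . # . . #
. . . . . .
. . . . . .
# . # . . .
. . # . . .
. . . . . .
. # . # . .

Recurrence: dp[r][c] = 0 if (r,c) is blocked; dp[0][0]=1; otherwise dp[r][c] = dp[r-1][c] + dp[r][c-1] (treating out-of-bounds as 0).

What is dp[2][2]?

r\c   0   1   2   3   4   5
  0   1   1   0   0   0   0
  1   1   2   2   2   2   2
  2   1   3   5   7   9  11
  3   0   3   0   7  16  27
  4   0   3   0   7  23  50
  5   0   3   3  10  33  83
  6   0   0   3   0  33 116

5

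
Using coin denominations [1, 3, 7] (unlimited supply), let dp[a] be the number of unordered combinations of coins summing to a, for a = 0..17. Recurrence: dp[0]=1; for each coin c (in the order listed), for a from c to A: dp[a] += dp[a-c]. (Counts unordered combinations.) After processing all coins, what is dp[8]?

after  coin     0     1     2     3     4     5     6     7     8     9    10    11    12    13    14    15    16    17
          1     1     1     1     1     1     1     1     1     1     1     1     1     1     1     1     1     1     1
          3     1     1     1     2     2     2     3     3     3     4     4     4     5     5     5     6     6     6
          7     1     1     1     2     2     2     3     4     4     5     6     6     7     8     9    10    11    12

4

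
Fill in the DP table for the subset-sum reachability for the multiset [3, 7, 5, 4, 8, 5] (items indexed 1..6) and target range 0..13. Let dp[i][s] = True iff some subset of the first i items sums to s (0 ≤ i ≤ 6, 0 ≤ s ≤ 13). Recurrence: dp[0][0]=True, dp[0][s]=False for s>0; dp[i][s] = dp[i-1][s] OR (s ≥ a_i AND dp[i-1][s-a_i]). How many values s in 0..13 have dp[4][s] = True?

i\s   0   1   2   3   4   5   6   7   8   9  10  11  12  13
  0   T   F   F   F   F   F   F   F   F   F   F   F   F   F
  1   T   F   F   T   F   F   F   F   F   F   F   F   F   F
  2   T   F   F   T   F   F   F   T   F   F   T   F   F   F
  3   T   F   F   T   F   T   F   T   T   F   T   F   T   F
  4   T   F   F   T   T   T   F   T   T   T   T   T   T   F
  5   T   F   F   T   T   T   F   T   T   T   T   T   T   T
  6   T   F   F   T   T   T   F   T   T   T   T   T   T   T

10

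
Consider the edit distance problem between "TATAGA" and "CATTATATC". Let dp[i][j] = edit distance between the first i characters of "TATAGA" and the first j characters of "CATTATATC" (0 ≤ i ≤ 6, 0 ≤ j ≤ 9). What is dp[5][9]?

5

   ''  C  A  T  T  A  T  A  T  C
''  0  1  2  3  4  5  6  7  8  9
 T  1  1  2  2  3  4  5  6  7  8
 A  2  2  1  2  3  3  4  5  6  7
 T  3  3  2  1  2  3  3  4  5  6
 A  4  4  3  2  2  2  3  3  4  5
 G  5  5  4  3  3  3  3  4  4  5
 A  6  6  5  4  4  3  4  3  4  5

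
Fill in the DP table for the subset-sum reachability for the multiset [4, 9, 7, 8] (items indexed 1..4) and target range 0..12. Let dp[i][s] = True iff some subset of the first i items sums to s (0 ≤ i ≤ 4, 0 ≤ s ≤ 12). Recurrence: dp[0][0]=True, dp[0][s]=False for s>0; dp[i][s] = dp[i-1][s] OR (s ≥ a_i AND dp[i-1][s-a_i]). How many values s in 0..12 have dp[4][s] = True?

i\s   0   1   2   3   4   5   6   7   8   9  10  11  12
  0   T   F   F   F   F   F   F   F   F   F   F   F   F
  1   T   F   F   F   T   F   F   F   F   F   F   F   F
  2   T   F   F   F   T   F   F   F   F   T   F   F   F
  3   T   F   F   F   T   F   F   T   F   T   F   T   F
  4   T   F   F   F   T   F   F   T   T   T   F   T   T

7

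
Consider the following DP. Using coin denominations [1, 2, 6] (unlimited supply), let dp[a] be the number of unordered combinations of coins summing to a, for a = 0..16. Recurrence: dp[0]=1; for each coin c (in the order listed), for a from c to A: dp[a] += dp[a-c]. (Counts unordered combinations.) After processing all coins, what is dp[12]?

12

after  coin     0     1     2     3     4     5     6     7     8     9    10    11    12    13    14    15    16
          1     1     1     1     1     1     1     1     1     1     1     1     1     1     1     1     1     1
          2     1     1     2     2     3     3     4     4     5     5     6     6     7     7     8     8     9
          6     1     1     2     2     3     3     5     5     7     7     9     9    12    12    15    15    18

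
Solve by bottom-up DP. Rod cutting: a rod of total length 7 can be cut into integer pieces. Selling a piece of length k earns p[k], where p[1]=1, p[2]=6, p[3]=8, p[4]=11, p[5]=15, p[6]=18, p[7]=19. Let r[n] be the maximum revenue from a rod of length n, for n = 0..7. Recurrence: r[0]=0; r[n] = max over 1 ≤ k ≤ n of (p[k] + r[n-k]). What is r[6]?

   n    0    1    2    3    4    5    6    7
r[n]    0    1    6    8   12   15   18   21

18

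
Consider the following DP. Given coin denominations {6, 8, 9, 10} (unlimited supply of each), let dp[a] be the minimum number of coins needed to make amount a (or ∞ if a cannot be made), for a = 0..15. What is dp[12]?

 a  0  1  2  3  4  5  6  7  8  9 10 11 12 13 14 15
dp  0  -  -  -  -  -  1  -  1  1  1  -  2  -  2  2
(- denotes ∞ / unreachable)

2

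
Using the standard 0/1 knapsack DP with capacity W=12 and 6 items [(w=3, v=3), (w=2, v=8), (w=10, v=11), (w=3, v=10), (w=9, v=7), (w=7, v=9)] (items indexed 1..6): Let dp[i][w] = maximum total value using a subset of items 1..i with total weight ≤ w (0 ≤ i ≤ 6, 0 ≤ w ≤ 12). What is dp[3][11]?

i\w   0   1   2   3   4   5   6   7   8   9  10  11  12
  0   0   0   0   0   0   0   0   0   0   0   0   0   0
  1   0   0   0   3   3   3   3   3   3   3   3   3   3
  2   0   0   8   8   8  11  11  11  11  11  11  11  11
  3   0   0   8   8   8  11  11  11  11  11  11  11  19
  4   0   0   8  10  10  18  18  18  21  21  21  21  21
  5   0   0   8  10  10  18  18  18  21  21  21  21  21
  6   0   0   8  10  10  18  18  18  21  21  21  21  27

11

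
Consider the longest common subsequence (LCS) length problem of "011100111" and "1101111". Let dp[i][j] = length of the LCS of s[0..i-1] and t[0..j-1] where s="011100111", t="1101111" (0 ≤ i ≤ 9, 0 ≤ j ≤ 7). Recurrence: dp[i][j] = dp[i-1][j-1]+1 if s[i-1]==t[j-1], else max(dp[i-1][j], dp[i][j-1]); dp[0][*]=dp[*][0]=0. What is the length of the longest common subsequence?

   ''  1  1  0  1  1  1  1
''  0  0  0  0  0  0  0  0
 0  0  0  0  1  1  1  1  1
 1  0  1  1  1  2  2  2  2
 1  0  1  2  2  2  3  3  3
 1  0  1  2  2  3  3  4  4
 0  0  1  2  3  3  3  4  4
 0  0  1  2  3  3  3  4  4
 1  0  1  2  3  4  4  4  5
 1  0  1  2  3  4  5  5  5
 1  0  1  2  3  4  5  6  6

6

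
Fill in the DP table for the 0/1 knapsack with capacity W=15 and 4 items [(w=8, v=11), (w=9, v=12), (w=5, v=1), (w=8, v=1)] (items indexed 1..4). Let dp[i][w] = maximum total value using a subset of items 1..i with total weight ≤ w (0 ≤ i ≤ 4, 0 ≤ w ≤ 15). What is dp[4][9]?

i\w   0   1   2   3   4   5   6   7   8   9  10  11  12  13  14  15
  0   0   0   0   0   0   0   0   0   0   0   0   0   0   0   0   0
  1   0   0   0   0   0   0   0   0  11  11  11  11  11  11  11  11
  2   0   0   0   0   0   0   0   0  11  12  12  12  12  12  12  12
  3   0   0   0   0   0   1   1   1  11  12  12  12  12  12  13  13
  4   0   0   0   0   0   1   1   1  11  12  12  12  12  12  13  13

12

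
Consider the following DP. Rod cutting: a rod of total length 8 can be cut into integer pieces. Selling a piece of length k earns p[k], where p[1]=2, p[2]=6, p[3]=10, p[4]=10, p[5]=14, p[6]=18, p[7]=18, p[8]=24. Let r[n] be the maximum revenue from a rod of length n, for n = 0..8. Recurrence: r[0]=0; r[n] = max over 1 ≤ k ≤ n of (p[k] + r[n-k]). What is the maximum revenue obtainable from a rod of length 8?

   n    0    1    2    3    4    5    6    7    8
r[n]    0    2    6   10   12   16   20   22   26

26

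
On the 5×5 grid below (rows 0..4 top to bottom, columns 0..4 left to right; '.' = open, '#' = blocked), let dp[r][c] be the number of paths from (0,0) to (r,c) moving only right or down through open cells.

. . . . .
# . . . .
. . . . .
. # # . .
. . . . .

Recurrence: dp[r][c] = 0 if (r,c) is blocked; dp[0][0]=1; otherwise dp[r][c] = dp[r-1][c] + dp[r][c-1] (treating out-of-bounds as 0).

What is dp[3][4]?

16

r\c   0   1   2   3   4
  0   1   1   1   1   1
  1   0   1   2   3   4
  2   0   1   3   6  10
  3   0   0   0   6  16
  4   0   0   0   6  22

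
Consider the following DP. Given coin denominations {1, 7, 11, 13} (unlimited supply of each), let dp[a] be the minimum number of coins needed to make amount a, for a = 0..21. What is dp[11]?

1

 a  0  1  2  3  4  5  6  7  8  9 10 11 12 13 14 15 16 17 18 19 20 21
dp  0  1  2  3  4  5  6  1  2  3  4  1  2  1  2  3  4  5  2  3  2  3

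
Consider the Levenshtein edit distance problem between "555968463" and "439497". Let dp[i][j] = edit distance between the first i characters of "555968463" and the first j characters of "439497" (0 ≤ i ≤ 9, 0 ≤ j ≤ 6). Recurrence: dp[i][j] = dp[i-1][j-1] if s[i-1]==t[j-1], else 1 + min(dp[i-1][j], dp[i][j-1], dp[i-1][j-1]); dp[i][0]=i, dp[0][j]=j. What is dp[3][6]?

6

   ''  4  3  9  4  9  7
''  0  1  2  3  4  5  6
 5  1  1  2  3  4  5  6
 5  2  2  2  3  4  5  6
 5  3  3  3  3  4  5  6
 9  4  4  4  3  4  4  5
 6  5  5  5  4  4  5  5
 8  6  6  6  5  5  5  6
 4  7  6  7  6  5  6  6
 6  8  7  7  7  6  6  7
 3  9  8  7  8  7  7  7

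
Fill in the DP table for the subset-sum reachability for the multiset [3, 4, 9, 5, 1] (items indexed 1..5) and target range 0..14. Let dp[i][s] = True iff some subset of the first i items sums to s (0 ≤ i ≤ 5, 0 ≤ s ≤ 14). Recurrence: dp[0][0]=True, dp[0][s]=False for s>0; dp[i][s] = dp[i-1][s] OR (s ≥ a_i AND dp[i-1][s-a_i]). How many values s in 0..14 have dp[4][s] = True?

i\s   0   1   2   3   4   5   6   7   8   9  10  11  12  13  14
  0   T   F   F   F   F   F   F   F   F   F   F   F   F   F   F
  1   T   F   F   T   F   F   F   F   F   F   F   F   F   F   F
  2   T   F   F   T   T   F   F   T   F   F   F   F   F   F   F
  3   T   F   F   T   T   F   F   T   F   T   F   F   T   T   F
  4   T   F   F   T   T   T   F   T   T   T   F   F   T   T   T
  5   T   T   F   T   T   T   T   T   T   T   T   F   T   T   T

10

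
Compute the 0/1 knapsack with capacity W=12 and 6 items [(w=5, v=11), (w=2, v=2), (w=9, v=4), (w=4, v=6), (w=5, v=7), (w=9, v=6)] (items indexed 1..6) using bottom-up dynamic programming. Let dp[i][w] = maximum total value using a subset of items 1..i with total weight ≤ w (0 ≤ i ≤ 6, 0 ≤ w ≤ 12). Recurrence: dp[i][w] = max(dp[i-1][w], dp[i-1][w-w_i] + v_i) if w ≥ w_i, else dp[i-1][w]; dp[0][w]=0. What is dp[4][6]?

i\w   0   1   2   3   4   5   6   7   8   9  10  11  12
  0   0   0   0   0   0   0   0   0   0   0   0   0   0
  1   0   0   0   0   0  11  11  11  11  11  11  11  11
  2   0   0   2   2   2  11  11  13  13  13  13  13  13
  3   0   0   2   2   2  11  11  13  13  13  13  13  13
  4   0   0   2   2   6  11  11  13  13  17  17  19  19
  5   0   0   2   2   6  11  11  13  13  17  18  19  20
  6   0   0   2   2   6  11  11  13  13  17  18  19  20

11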